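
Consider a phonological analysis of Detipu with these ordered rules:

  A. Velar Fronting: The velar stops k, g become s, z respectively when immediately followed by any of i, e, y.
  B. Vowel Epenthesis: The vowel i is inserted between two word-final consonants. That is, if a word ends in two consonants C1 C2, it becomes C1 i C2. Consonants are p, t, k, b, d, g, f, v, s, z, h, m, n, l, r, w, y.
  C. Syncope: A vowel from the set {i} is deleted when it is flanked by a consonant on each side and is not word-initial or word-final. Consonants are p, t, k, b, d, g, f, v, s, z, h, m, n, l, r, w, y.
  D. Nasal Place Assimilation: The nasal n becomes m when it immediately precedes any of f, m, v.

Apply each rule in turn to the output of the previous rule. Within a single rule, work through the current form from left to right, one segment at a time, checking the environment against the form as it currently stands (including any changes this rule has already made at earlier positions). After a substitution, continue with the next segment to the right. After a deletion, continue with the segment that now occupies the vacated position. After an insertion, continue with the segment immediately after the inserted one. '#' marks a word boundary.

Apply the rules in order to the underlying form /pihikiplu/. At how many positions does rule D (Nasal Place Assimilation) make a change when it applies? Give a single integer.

0

A Velar Fronting: [pihikiplu] → [pihisiplu]
B Vowel Epenthesis: no change — [pihisiplu]
C Syncope: [pihisiplu] → [phsplu]
D Nasal Place Assimilation: no change — [phsplu]
Rule D changed 0 position(s).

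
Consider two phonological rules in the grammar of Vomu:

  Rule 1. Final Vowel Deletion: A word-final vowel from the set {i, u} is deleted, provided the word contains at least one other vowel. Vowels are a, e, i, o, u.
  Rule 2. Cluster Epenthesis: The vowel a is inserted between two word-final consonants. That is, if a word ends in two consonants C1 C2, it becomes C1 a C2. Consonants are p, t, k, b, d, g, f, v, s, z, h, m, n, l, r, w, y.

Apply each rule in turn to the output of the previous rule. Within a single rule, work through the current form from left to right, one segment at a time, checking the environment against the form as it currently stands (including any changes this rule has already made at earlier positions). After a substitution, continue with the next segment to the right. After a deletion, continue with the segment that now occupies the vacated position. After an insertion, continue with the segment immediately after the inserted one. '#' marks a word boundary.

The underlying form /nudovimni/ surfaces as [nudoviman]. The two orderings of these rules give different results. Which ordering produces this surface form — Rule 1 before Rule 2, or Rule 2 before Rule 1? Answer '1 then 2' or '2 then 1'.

Order 1 then 2:
  1 Final Vowel Deletion: [nudovimni] → [nudovimn]
  2 Cluster Epenthesis: [nudovimn] → [nudoviman]
  result: [nudoviman]
Order 2 then 1:
  2 Cluster Epenthesis: no change — [nudovimni]
  1 Final Vowel Deletion: [nudovimni] → [nudovimn]
  result: [nudovimn]

1 then 2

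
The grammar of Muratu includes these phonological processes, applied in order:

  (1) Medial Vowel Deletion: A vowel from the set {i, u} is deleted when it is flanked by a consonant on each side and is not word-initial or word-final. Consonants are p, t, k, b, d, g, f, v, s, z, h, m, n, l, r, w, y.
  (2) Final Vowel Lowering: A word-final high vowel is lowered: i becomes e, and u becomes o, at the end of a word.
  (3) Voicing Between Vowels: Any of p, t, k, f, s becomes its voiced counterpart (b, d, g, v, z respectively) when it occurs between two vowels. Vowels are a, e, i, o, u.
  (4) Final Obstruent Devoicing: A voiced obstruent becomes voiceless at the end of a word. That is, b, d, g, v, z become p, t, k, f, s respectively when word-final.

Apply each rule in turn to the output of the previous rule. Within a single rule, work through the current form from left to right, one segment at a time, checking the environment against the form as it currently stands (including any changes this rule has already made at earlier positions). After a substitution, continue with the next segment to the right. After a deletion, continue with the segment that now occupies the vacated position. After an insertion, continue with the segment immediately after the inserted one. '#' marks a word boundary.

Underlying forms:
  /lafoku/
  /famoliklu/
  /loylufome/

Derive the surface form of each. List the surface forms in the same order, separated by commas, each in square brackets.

/lafoku/:
  (1) Medial Vowel Deletion: no change — [lafoku]
  (2) Final Vowel Lowering: [lafoku] → [lafoko]
  (3) Voicing Between Vowels: [lafoko] → [lavogo]
  (4) Final Obstruent Devoicing: no change — [lavogo]
/famoliklu/:
  (1) Medial Vowel Deletion: [famoliklu] → [famolklu]
  (2) Final Vowel Lowering: [famolklu] → [famolklo]
  (3) Voicing Between Vowels: no change — [famolklo]
  (4) Final Obstruent Devoicing: no change — [famolklo]
/loylufome/:
  (1) Medial Vowel Deletion: [loylufome] → [loylfome]
  (2) Final Vowel Lowering: no change — [loylfome]
  (3) Voicing Between Vowels: no change — [loylfome]
  (4) Final Obstruent Devoicing: no change — [loylfome]

[lavogo], [famolklo], [loylfome]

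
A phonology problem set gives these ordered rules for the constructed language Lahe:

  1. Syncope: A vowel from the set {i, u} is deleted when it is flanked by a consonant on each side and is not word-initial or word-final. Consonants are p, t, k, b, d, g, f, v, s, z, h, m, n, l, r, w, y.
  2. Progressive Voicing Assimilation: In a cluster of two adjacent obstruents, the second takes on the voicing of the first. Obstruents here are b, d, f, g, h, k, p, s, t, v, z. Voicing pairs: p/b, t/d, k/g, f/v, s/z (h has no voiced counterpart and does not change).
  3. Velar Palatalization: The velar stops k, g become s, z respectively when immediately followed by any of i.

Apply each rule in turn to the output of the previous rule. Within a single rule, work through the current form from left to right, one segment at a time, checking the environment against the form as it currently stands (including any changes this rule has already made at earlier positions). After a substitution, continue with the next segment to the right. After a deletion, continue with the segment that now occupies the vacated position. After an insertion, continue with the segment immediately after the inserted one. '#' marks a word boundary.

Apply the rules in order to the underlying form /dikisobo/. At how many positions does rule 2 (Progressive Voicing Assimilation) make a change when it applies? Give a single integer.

2

1 Syncope: [dikisobo] → [dksobo]
2 Progressive Voicing Assimilation: [dksobo] → [dgzobo]
3 Velar Palatalization: no change — [dgzobo]
Rule 2 changed 2 position(s).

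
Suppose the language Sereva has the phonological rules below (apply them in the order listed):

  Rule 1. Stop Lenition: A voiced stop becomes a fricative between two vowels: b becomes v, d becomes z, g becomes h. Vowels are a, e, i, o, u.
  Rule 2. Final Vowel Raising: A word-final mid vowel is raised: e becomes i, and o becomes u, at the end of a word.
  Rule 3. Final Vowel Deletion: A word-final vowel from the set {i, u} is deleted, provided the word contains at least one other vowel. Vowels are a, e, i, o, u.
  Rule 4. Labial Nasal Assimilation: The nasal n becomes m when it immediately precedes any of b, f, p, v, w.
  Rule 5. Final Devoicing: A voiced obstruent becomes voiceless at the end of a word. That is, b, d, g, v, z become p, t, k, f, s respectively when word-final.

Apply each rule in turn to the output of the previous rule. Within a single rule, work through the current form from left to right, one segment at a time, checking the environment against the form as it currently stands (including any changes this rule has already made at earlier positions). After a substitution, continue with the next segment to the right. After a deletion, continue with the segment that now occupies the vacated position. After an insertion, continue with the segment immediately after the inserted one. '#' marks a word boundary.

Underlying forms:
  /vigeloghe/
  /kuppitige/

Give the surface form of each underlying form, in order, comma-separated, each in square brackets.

/vigeloghe/:
  Rule 1 Stop Lenition: [vigeloghe] → [viheloghe]
  Rule 2 Final Vowel Raising: [viheloghe] → [viheloghi]
  Rule 3 Final Vowel Deletion: [viheloghi] → [vihelogh]
  Rule 4 Labial Nasal Assimilation: no change — [vihelogh]
  Rule 5 Final Devoicing: no change — [vihelogh]
/kuppitige/:
  Rule 1 Stop Lenition: [kuppitige] → [kuppitihe]
  Rule 2 Final Vowel Raising: [kuppitihe] → [kuppitihi]
  Rule 3 Final Vowel Deletion: [kuppitihi] → [kuppitih]
  Rule 4 Labial Nasal Assimilation: no change — [kuppitih]
  Rule 5 Final Devoicing: no change — [kuppitih]

[vihelogh], [kuppitih]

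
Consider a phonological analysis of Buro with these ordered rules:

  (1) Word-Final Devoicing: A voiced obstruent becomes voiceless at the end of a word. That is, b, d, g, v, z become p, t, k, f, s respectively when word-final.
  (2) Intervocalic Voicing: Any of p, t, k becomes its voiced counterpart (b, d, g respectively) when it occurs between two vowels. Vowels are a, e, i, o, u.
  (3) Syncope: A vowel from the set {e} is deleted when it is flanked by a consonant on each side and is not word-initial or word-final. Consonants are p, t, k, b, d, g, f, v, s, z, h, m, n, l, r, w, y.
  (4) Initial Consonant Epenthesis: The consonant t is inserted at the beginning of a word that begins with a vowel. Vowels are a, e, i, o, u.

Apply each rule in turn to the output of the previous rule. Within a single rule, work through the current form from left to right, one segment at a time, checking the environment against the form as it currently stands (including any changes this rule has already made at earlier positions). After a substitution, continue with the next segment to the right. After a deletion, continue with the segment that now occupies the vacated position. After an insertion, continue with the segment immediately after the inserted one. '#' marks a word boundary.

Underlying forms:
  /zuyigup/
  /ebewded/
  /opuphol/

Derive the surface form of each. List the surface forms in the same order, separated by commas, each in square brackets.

[zuyigup], [tebwdt], [tobuphol]

/zuyigup/:
  (1) Word-Final Devoicing: no change — [zuyigup]
  (2) Intervocalic Voicing: no change — [zuyigup]
  (3) Syncope: no change — [zuyigup]
  (4) Initial Consonant Epenthesis: no change — [zuyigup]
/ebewded/:
  (1) Word-Final Devoicing: [ebewded] → [ebewdet]
  (2) Intervocalic Voicing: no change — [ebewdet]
  (3) Syncope: [ebewdet] → [ebwdt]
  (4) Initial Consonant Epenthesis: [ebwdt] → [tebwdt]
/opuphol/:
  (1) Word-Final Devoicing: no change — [opuphol]
  (2) Intervocalic Voicing: [opuphol] → [obuphol]
  (3) Syncope: no change — [obuphol]
  (4) Initial Consonant Epenthesis: [obuphol] → [tobuphol]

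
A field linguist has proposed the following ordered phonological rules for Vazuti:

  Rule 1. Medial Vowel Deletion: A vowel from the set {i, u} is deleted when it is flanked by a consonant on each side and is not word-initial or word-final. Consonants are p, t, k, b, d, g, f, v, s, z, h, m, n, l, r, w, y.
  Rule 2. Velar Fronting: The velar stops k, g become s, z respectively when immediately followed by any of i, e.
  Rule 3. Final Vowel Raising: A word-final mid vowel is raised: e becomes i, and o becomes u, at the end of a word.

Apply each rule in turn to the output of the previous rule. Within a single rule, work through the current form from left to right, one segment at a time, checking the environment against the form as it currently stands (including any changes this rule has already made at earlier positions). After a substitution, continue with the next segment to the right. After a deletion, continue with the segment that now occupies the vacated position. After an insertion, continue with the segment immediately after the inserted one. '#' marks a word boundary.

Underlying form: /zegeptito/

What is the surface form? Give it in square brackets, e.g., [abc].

[zezepttu]

Rule 1 Medial Vowel Deletion: [zegeptito] → [zegeptto]
Rule 2 Velar Fronting: [zegeptto] → [zezeptto]
Rule 3 Final Vowel Raising: [zezeptto] → [zezepttu]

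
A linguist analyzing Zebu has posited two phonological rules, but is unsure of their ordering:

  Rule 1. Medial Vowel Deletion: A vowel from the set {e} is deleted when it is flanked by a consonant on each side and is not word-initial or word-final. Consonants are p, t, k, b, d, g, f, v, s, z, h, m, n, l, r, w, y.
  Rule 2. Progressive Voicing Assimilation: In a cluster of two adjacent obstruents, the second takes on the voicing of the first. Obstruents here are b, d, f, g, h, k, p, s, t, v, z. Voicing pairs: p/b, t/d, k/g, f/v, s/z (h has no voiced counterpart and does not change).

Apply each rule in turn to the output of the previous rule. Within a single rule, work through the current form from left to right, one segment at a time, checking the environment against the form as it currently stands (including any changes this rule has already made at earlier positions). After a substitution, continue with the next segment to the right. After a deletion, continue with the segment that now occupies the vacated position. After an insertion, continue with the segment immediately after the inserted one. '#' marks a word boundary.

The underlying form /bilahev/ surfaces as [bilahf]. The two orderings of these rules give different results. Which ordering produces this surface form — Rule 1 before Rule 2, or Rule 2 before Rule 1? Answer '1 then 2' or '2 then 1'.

Order 1 then 2:
  1 Medial Vowel Deletion: [bilahev] → [bilahv]
  2 Progressive Voicing Assimilation: [bilahv] → [bilahf]
  result: [bilahf]
Order 2 then 1:
  2 Progressive Voicing Assimilation: no change — [bilahev]
  1 Medial Vowel Deletion: [bilahev] → [bilahv]
  result: [bilahv]

1 then 2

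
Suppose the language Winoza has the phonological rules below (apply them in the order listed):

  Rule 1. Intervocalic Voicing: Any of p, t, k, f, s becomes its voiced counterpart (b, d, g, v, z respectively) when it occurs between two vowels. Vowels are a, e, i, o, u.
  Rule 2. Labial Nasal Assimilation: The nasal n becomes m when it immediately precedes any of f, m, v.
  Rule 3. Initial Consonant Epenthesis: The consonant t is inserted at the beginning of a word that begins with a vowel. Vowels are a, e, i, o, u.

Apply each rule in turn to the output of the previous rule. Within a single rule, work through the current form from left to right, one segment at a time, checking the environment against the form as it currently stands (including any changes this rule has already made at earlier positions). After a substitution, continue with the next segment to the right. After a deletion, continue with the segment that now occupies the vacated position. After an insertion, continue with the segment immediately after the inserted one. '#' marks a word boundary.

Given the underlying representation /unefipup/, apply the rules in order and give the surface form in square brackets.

Rule 1 Intervocalic Voicing: [unefipup] → [unevibup]
Rule 2 Labial Nasal Assimilation: no change — [unevibup]
Rule 3 Initial Consonant Epenthesis: [unevibup] → [tunevibup]

[tunevibup]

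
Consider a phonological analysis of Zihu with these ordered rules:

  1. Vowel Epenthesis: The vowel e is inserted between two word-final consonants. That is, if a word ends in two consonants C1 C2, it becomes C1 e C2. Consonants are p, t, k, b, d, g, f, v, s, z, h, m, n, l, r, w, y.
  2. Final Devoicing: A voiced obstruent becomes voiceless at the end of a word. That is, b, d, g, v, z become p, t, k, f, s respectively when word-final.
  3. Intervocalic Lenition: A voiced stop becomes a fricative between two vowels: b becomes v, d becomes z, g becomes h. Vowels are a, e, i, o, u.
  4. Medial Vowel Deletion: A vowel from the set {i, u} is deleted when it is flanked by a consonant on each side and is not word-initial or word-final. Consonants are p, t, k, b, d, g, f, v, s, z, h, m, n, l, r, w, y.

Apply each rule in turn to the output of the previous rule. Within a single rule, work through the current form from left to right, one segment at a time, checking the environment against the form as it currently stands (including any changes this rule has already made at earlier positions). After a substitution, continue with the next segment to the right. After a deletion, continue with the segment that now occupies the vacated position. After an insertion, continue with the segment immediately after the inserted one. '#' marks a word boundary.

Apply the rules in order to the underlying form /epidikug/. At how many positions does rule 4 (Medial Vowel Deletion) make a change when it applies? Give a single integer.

1 Vowel Epenthesis: no change — [epidikug]
2 Final Devoicing: [epidikug] → [epidikuk]
3 Intervocalic Lenition: [epidikuk] → [epizikuk]
4 Medial Vowel Deletion: [epizikuk] → [epzkk]
Rule 4 changed 3 position(s).

3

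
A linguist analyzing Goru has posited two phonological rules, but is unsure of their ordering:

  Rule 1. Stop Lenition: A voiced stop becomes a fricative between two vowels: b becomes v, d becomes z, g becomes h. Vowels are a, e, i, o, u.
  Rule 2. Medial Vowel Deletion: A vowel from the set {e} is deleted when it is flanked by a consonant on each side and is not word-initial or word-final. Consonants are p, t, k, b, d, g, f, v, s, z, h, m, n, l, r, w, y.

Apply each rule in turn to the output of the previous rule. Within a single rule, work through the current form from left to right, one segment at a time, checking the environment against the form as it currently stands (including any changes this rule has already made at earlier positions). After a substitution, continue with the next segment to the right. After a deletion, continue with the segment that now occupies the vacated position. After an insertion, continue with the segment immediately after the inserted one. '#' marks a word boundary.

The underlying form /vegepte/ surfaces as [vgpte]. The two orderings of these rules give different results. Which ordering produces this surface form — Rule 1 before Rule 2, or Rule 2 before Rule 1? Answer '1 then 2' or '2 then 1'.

Order 1 then 2:
  1 Stop Lenition: [vegepte] → [vehepte]
  2 Medial Vowel Deletion: [vehepte] → [vhpte]
  result: [vhpte]
Order 2 then 1:
  2 Medial Vowel Deletion: [vegepte] → [vgpte]
  1 Stop Lenition: no change — [vgpte]
  result: [vgpte]

2 then 1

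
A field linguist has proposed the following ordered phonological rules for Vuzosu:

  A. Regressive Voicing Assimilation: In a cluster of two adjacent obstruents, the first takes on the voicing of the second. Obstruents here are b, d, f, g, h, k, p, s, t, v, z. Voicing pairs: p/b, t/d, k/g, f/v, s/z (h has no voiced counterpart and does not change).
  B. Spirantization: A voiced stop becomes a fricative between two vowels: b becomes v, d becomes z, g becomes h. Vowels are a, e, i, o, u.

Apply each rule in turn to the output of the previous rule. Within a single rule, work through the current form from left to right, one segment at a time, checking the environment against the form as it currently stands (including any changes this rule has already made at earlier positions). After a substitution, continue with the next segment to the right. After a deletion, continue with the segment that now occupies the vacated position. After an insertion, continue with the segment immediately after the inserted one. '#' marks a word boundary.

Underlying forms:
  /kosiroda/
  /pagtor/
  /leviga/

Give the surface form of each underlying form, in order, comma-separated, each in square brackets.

/kosiroda/:
  A Regressive Voicing Assimilation: no change — [kosiroda]
  B Spirantization: [kosiroda] → [kosiroza]
/pagtor/:
  A Regressive Voicing Assimilation: [pagtor] → [paktor]
  B Spirantization: no change — [paktor]
/leviga/:
  A Regressive Voicing Assimilation: no change — [leviga]
  B Spirantization: [leviga] → [leviha]

[kosiroza], [paktor], [leviha]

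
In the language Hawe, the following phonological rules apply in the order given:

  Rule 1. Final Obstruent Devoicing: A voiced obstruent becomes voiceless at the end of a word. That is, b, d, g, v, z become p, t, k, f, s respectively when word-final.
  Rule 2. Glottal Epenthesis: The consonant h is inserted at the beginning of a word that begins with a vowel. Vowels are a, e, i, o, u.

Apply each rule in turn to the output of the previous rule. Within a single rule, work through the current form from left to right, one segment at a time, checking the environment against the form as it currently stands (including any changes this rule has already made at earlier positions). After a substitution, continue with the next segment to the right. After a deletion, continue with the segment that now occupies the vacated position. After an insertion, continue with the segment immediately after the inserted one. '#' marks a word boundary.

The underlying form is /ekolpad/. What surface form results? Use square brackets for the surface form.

[hekolpat]

Rule 1 Final Obstruent Devoicing: [ekolpad] → [ekolpat]
Rule 2 Glottal Epenthesis: [ekolpat] → [hekolpat]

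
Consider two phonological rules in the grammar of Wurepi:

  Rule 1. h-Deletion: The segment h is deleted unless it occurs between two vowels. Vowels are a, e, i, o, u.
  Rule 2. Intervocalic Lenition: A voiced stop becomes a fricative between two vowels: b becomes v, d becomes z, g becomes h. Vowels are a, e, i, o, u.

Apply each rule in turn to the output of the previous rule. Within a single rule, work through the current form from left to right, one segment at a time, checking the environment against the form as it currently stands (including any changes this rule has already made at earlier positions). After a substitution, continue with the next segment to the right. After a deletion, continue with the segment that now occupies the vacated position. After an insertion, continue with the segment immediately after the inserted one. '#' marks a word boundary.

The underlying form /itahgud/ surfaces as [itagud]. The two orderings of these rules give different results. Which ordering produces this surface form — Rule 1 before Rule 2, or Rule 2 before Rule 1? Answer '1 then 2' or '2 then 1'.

Order 1 then 2:
  1 h-Deletion: [itahgud] → [itagud]
  2 Intervocalic Lenition: [itagud] → [itahud]
  result: [itahud]
Order 2 then 1:
  2 Intervocalic Lenition: no change — [itahgud]
  1 h-Deletion: [itahgud] → [itagud]
  result: [itagud]

2 then 1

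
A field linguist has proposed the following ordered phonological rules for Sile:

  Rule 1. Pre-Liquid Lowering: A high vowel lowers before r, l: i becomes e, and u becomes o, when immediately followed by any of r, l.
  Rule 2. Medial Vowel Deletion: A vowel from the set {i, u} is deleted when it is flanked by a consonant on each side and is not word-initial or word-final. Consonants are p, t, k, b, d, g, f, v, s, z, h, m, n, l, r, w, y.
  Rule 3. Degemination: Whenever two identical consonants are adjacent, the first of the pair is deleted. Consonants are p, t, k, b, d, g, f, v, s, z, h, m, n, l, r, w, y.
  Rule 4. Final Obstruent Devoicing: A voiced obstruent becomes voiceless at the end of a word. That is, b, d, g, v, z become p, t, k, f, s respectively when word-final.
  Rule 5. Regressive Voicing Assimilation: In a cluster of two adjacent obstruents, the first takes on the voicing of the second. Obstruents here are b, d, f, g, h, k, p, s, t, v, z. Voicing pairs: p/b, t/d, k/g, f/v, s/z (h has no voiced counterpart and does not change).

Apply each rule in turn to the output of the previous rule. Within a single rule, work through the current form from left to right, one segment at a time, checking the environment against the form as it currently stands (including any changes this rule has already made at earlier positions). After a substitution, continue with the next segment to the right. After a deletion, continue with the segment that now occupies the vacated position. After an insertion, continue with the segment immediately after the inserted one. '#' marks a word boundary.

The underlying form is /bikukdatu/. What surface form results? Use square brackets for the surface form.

Rule 1 Pre-Liquid Lowering: no change — [bikukdatu]
Rule 2 Medial Vowel Deletion: [bikukdatu] → [bkkdatu]
Rule 3 Degemination: [bkkdatu] → [bkdatu]
Rule 4 Final Obstruent Devoicing: no change — [bkdatu]
Rule 5 Regressive Voicing Assimilation: [bkdatu] → [pgdatu]

[pgdatu]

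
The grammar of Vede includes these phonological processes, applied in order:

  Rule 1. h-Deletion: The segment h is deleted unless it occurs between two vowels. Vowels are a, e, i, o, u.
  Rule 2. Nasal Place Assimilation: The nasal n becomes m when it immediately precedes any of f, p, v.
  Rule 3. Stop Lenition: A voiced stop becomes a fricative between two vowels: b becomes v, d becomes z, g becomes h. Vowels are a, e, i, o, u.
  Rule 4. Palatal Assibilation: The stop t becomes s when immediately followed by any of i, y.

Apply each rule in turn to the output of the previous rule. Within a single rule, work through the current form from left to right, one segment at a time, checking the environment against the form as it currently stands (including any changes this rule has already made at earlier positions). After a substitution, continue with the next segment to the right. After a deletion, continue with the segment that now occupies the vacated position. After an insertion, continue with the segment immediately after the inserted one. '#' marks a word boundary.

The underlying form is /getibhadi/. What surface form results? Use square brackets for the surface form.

Rule 1 h-Deletion: [getibhadi] → [getibadi]
Rule 2 Nasal Place Assimilation: no change — [getibadi]
Rule 3 Stop Lenition: [getibadi] → [getivazi]
Rule 4 Palatal Assibilation: [getivazi] → [gesivazi]

[gesivazi]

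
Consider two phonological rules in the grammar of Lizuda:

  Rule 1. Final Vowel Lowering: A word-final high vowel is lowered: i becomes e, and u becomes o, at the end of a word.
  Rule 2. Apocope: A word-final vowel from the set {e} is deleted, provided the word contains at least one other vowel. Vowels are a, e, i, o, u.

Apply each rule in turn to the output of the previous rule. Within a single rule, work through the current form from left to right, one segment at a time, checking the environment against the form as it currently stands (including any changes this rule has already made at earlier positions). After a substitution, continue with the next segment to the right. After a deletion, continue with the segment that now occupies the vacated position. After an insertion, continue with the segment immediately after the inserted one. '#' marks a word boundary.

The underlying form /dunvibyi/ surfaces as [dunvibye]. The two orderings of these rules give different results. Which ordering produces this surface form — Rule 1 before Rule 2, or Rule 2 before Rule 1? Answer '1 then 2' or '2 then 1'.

2 then 1

Order 1 then 2:
  1 Final Vowel Lowering: [dunvibyi] → [dunvibye]
  2 Apocope: [dunvibye] → [dunviby]
  result: [dunviby]
Order 2 then 1:
  2 Apocope: no change — [dunvibyi]
  1 Final Vowel Lowering: [dunvibyi] → [dunvibye]
  result: [dunvibye]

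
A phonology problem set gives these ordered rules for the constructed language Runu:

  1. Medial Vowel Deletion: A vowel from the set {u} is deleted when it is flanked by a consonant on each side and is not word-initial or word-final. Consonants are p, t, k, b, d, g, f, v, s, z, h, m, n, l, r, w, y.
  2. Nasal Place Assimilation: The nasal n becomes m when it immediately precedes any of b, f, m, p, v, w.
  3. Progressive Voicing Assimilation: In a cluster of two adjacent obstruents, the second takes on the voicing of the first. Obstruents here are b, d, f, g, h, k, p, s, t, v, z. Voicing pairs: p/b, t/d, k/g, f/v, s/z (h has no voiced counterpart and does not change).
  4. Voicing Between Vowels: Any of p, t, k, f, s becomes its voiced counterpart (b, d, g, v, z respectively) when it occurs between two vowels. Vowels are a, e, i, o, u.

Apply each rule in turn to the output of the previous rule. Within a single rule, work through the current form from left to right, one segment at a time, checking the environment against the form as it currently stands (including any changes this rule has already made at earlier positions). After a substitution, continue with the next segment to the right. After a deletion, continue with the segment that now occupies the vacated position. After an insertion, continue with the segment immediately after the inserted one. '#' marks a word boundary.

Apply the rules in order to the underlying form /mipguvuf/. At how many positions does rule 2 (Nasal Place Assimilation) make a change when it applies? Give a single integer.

0

1 Medial Vowel Deletion: [mipguvuf] → [mipgvf]
2 Nasal Place Assimilation: no change — [mipgvf]
3 Progressive Voicing Assimilation: [mipgvf] → [mipkff]
4 Voicing Between Vowels: no change — [mipkff]
Rule 2 changed 0 position(s).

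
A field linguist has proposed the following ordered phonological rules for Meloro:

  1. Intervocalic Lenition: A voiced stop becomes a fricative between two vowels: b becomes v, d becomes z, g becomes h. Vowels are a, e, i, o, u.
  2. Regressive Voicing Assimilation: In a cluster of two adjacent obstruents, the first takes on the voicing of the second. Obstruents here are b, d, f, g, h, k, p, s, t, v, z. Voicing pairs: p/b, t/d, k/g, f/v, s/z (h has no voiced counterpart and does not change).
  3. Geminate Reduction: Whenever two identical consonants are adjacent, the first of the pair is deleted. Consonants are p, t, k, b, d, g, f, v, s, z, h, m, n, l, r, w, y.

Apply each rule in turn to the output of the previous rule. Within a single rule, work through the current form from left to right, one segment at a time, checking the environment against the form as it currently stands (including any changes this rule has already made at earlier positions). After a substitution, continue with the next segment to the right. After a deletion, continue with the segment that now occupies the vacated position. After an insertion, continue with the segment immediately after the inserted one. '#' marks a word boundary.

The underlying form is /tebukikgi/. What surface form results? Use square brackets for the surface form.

[tevukigi]

1 Intervocalic Lenition: [tebukikgi] → [tevukikgi]
2 Regressive Voicing Assimilation: [tevukikgi] → [tevukiggi]
3 Geminate Reduction: [tevukiggi] → [tevukigi]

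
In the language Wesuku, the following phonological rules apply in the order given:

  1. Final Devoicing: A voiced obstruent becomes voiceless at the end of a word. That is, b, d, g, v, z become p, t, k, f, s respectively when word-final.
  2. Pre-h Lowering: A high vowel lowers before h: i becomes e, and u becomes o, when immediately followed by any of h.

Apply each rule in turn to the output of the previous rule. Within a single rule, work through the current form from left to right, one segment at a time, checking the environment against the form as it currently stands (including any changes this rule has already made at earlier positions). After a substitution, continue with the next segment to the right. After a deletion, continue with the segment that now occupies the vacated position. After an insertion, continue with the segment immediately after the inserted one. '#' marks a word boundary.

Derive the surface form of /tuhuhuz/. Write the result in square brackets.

1 Final Devoicing: [tuhuhuz] → [tuhuhus]
2 Pre-h Lowering: [tuhuhus] → [tohohus]

[tohohus]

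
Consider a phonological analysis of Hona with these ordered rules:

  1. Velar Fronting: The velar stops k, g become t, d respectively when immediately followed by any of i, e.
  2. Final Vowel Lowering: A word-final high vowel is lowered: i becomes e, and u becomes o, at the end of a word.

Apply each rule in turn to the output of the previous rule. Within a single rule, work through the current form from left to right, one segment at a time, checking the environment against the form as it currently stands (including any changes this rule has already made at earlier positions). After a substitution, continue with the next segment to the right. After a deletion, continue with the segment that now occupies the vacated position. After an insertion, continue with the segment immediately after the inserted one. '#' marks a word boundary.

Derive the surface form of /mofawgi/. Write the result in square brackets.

[mofawde]

1 Velar Fronting: [mofawgi] → [mofawdi]
2 Final Vowel Lowering: [mofawdi] → [mofawde]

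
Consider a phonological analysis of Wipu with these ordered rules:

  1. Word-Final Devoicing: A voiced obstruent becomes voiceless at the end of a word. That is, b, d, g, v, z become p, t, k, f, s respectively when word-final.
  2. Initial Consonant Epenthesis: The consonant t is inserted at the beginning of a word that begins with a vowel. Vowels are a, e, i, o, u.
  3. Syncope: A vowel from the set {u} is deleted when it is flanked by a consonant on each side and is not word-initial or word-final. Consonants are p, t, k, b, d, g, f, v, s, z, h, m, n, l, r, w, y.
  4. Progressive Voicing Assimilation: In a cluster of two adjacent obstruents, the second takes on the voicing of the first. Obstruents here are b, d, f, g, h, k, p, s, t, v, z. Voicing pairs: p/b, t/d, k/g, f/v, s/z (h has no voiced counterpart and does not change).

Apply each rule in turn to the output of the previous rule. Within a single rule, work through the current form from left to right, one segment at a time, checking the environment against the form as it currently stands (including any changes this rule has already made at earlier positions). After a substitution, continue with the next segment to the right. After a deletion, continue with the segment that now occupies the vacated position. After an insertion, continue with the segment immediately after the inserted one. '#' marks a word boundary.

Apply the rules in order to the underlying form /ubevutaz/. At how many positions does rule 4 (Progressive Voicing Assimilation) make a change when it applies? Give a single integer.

1 Word-Final Devoicing: [ubevutaz] → [ubevutas]
2 Initial Consonant Epenthesis: [ubevutas] → [tubevutas]
3 Syncope: [tubevutas] → [tbevtas]
4 Progressive Voicing Assimilation: [tbevtas] → [tpevdas]
Rule 4 changed 2 position(s).

2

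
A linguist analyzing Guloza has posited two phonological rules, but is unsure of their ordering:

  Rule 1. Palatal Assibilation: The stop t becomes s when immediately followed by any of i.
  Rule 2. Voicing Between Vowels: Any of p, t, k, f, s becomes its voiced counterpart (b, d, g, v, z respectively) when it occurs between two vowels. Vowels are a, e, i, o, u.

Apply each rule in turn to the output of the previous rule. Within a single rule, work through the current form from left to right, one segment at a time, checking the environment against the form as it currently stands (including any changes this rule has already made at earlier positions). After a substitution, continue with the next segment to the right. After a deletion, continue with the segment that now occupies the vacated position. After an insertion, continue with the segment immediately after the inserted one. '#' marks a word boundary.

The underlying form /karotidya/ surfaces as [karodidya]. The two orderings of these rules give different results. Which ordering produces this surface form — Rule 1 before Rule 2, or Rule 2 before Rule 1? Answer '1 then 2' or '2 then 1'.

2 then 1

Order 1 then 2:
  1 Palatal Assibilation: [karotidya] → [karosidya]
  2 Voicing Between Vowels: [karosidya] → [karozidya]
  result: [karozidya]
Order 2 then 1:
  2 Voicing Between Vowels: [karotidya] → [karodidya]
  1 Palatal Assibilation: no change — [karodidya]
  result: [karodidya]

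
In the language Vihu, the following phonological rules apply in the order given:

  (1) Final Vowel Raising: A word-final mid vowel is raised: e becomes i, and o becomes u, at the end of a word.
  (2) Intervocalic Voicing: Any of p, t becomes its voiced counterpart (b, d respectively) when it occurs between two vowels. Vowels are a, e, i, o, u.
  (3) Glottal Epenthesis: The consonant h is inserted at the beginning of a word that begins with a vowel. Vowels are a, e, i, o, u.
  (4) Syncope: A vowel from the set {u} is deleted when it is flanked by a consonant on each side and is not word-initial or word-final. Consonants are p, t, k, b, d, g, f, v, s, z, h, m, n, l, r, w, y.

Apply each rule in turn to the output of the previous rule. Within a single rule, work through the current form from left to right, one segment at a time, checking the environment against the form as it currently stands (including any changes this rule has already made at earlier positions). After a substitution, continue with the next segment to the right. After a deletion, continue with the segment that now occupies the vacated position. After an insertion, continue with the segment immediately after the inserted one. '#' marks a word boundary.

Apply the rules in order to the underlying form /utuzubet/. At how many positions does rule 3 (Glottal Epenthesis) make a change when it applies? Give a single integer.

1

(1) Final Vowel Raising: no change — [utuzubet]
(2) Intervocalic Voicing: [utuzubet] → [uduzubet]
(3) Glottal Epenthesis: [uduzubet] → [huduzubet]
(4) Syncope: [huduzubet] → [hdzbet]
Rule 3 changed 1 position(s).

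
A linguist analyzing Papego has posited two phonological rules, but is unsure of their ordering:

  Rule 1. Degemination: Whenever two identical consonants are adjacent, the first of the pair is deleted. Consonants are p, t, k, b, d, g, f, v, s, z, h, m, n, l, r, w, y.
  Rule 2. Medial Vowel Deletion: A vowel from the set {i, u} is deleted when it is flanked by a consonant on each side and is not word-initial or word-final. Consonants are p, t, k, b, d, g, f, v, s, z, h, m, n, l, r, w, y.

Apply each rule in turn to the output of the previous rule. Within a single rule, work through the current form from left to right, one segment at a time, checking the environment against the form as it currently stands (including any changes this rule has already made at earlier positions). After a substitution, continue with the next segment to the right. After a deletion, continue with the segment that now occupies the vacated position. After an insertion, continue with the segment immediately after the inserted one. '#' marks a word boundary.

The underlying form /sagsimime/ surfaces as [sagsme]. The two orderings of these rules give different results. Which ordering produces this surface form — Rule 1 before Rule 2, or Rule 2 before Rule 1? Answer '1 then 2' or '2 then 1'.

2 then 1

Order 1 then 2:
  1 Degemination: no change — [sagsimime]
  2 Medial Vowel Deletion: [sagsimime] → [sagsmme]
  result: [sagsmme]
Order 2 then 1:
  2 Medial Vowel Deletion: [sagsimime] → [sagsmme]
  1 Degemination: [sagsmme] → [sagsme]
  result: [sagsme]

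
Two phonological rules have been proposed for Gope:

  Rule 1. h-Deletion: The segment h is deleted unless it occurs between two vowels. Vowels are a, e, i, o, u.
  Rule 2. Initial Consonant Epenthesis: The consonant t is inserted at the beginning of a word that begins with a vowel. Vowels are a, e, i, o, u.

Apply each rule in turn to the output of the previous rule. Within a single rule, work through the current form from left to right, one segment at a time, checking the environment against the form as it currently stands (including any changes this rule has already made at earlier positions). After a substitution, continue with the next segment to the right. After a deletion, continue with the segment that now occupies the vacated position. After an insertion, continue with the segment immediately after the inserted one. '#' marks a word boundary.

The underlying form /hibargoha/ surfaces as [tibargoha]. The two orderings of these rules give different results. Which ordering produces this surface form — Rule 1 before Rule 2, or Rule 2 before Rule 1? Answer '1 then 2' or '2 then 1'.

Order 1 then 2:
  1 h-Deletion: [hibargoha] → [ibargoha]
  2 Initial Consonant Epenthesis: [ibargoha] → [tibargoha]
  result: [tibargoha]
Order 2 then 1:
  2 Initial Consonant Epenthesis: no change — [hibargoha]
  1 h-Deletion: [hibargoha] → [ibargoha]
  result: [ibargoha]

1 then 2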